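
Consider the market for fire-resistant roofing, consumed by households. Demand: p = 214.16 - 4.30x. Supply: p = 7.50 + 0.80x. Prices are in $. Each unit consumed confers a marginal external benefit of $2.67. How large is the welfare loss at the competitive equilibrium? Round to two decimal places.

Market equilibrium (private): 7.50 + 0.80x = 214.16 - 4.30x → x_m = 40.5216.
Social marginal benefit = demand + MEB = 216.83 - 4.30x.
Set SMB = MC: 216.83 - 4.30x = 7.50 + 0.80x → x* = 41.0451.
Height of the DWL triangle at x_m is SMB(x_m) − MC(x_m) = MEB(x_m) = 2.6700.
DWL = ½ × 0.5235 × 2.6700 = 0.6989.

DWL = $0.70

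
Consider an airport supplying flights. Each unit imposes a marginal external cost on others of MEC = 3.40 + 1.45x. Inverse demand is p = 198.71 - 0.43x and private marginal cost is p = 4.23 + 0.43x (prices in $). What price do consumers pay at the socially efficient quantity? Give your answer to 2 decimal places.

Social marginal cost = private MC + MEC = 7.63 + 1.88x.
Set SMC = demand: 7.63 + 1.88x = 198.71 - 0.43x → x* = 82.7186.
Consumer price on the demand curve at x*: 198.71 − 0.43×82.7186 = 163.1410.

P = $163.14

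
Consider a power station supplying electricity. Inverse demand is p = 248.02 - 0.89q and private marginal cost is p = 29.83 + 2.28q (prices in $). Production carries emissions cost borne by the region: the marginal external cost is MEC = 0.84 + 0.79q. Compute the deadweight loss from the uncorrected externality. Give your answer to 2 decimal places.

DWL = $384.94

Market equilibrium (private): 29.83 + 2.28q = 248.02 - 0.89q → q_m = 68.8297.
Social marginal cost = private MC + MEC = 30.67 + 3.07q.
Set SMC = demand: 30.67 + 3.07q = 248.02 - 0.89q → q* = 54.8864.
The loss is the area between SMC and demand from q* to q_m; with linear curves that's a triangle of height MEC(q_m).
DWL = ½ × 13.9433 × 55.2154 = 384.9424.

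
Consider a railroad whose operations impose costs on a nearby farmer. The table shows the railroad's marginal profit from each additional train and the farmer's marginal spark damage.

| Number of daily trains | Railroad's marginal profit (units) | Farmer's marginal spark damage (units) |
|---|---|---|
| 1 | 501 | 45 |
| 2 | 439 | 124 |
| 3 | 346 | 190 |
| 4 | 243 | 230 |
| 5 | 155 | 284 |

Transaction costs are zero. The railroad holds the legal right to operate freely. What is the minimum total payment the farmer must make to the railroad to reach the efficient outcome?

155

Left alone the railroad would choose level 5 (marginal profit stays positive).
Efficient level: k* = 4 (marginal profit ≥ marginal spark damage through 4).
The farmer must at least cover the railroad's forgone profit from cutting 5→4: 155 = 155.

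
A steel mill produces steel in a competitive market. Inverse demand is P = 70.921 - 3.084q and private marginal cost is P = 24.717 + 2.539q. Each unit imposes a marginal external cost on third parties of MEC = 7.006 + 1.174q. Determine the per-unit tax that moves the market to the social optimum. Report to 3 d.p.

tax = 13.776 per unit

Social marginal cost = private MC + MEC = 31.723 + 3.713q.
Set SMC = demand: 31.723 + 3.713q = 70.921 - 3.084q → q* = 5.7670.
The Pigouvian tax equals MEC at q*: 7.006 + 1.174×5.7670 = 13.7765.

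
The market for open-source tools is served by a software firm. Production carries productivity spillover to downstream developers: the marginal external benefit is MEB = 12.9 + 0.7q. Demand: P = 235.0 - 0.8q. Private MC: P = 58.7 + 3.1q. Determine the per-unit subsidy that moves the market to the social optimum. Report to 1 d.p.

Social marginal cost = private MC − MEB = 45.8 + 2.4q.
Set SMC = demand: 45.8 + 2.4q = 235.0 - 0.8q → q* = 59.1250.
The Pigouvian subsidy equals MEB at q*: 12.9 + 0.7×59.1250 = 54.2875.

subsidy = 54.3 per unit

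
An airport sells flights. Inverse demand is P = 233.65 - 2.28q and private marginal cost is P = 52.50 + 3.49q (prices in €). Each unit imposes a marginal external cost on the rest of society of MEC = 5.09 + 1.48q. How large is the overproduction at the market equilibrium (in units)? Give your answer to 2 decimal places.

Market equilibrium (private): 52.50 + 3.49q = 233.65 - 2.28q → q_m = 31.3951.
Social marginal cost = private MC + MEC = 57.59 + 4.97q.
Set SMC = demand: 57.59 + 4.97q = 233.65 - 2.28q → q* = 24.2841.
Gap = |31.3951 − 24.2841| = 7.1110.

7.11 units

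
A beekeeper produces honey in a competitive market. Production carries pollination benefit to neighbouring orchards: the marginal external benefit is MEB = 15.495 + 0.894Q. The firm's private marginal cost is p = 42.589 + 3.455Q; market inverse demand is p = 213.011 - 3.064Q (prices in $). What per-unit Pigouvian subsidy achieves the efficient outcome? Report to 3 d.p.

Social marginal cost = private MC − MEB = 27.094 + 2.561Q.
Set SMC = demand: 27.094 + 2.561Q = 213.011 - 3.064Q → Q* = 33.0519.
The Pigouvian subsidy equals MEB at Q*: 15.495 + 0.894×33.0519 = 45.0434.

subsidy = $45.043 per unit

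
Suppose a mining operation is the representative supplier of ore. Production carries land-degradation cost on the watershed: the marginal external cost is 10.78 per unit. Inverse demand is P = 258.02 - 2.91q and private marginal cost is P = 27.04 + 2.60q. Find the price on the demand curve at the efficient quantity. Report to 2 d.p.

P = 141.73

Social marginal cost = private MC + MEC = 37.82 + 2.60q.
Set SMC = demand: 37.82 + 2.60q = 258.02 - 2.91q → q* = 39.9637.
Consumer price on the demand curve at q*: 258.02 − 2.91×39.9637 = 141.7256.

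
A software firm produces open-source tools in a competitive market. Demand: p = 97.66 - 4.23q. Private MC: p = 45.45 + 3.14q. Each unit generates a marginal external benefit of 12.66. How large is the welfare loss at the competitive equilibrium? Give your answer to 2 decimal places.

Market equilibrium (private): 45.45 + 3.14q = 97.66 - 4.23q → q_m = 7.0841.
Social marginal cost = private MC − MEB = 32.79 + 3.14q.
Set SMC = demand: 32.79 + 3.14q = 97.66 - 4.23q → q* = 8.8019.
Height of the DWL triangle at q_m is demand(q_m) − SMC(q_m) = MEB(q_m) = 12.6600.
DWL = ½ × 1.7178 × 12.6600 = 10.8737.

DWL = 10.87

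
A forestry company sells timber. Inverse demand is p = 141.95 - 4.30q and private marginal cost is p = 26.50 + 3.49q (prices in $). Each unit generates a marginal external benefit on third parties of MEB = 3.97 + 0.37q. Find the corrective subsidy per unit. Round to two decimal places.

Social marginal cost = private MC − MEB = 22.53 + 3.12q.
Set SMC = demand: 22.53 + 3.12q = 141.95 - 4.30q → q* = 16.0943.
The Pigouvian subsidy equals MEB at q*: 3.97 + 0.37×16.0943 = 9.9249.

subsidy = $9.92 per unit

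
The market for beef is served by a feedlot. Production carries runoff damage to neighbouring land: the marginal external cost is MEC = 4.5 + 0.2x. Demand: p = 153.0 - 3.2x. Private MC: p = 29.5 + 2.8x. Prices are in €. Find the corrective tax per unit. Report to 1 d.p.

Social marginal cost = private MC + MEC = 34.0 + 3.0x.
Set SMC = demand: 34.0 + 3.0x = 153.0 - 3.2x → x* = 19.1935.
The Pigouvian tax equals MEC at x*: 4.5 + 0.2×19.1935 = 8.3387.

tax = €8.3 per unit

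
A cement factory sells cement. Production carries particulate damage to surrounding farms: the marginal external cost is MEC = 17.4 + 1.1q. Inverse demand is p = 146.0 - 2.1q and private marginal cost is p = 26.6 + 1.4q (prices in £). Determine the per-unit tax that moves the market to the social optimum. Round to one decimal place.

Social marginal cost = private MC + MEC = 44.0 + 2.5q.
Set SMC = demand: 44.0 + 2.5q = 146.0 - 2.1q → q* = 22.1739.
The Pigouvian tax equals MEC at q*: 17.4 + 1.1×22.1739 = 41.7913.

tax = £41.8 per unit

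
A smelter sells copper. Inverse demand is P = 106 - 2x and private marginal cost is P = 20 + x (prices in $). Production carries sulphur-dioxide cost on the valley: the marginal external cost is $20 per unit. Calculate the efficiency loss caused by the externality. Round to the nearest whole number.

Market equilibrium (private): 20 + x = 106 - 2x → x_m = 28.6667.
Social marginal cost = private MC + MEC = 40 + x.
Set SMC = demand: 40 + x = 106 - 2x → x* = 22.0000.
Between x* and x_m the wedge SMC − demand runs linearly from 0 to MEC(x_m), so the loss is a triangle.
DWL = ½ × 6.6667 × 20.0000 = 66.6670.

DWL = $67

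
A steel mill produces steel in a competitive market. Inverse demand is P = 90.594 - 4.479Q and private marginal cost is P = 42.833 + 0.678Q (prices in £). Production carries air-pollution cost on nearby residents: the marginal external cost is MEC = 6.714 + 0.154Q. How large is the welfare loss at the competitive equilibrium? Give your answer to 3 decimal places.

DWL = £6.238

Market equilibrium (private): 42.833 + 0.678Q = 90.594 - 4.479Q → Q_m = 9.2614.
Social marginal cost = private MC + MEC = 49.547 + 0.832Q.
Set SMC = demand: 49.547 + 0.832Q = 90.594 - 4.479Q → Q* = 7.7287.
The welfare-loss triangle has base |Q_m − Q*| and height MEC(Q_m) (the vertical gap between SMC and demand is zero at Q* and MEC at Q_m).
DWL = ½ × 1.5327 × 8.1403 = 6.2383.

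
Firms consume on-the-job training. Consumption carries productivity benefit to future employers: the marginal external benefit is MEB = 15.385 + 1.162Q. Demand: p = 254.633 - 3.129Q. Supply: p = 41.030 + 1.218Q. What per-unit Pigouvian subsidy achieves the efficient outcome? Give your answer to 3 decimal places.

Social marginal benefit = demand + MEB = 270.018 - 1.967Q.
Set SMB = MC: 270.018 - 1.967Q = 41.030 + 1.218Q → Q* = 71.8958.
The Pigouvian subsidy equals MEB at Q*: 15.385 + 1.162×71.8958 = 98.9279.

subsidy = 98.928 per unit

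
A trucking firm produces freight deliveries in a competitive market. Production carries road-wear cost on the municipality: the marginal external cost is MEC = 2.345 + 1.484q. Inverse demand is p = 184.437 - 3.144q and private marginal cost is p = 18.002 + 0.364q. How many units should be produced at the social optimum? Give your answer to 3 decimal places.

Social marginal cost = private MC + MEC = 20.347 + 1.848q.
Set SMC = demand: 20.347 + 1.848q = 184.437 - 3.144q → q* = 32.8706.

q* = 32.871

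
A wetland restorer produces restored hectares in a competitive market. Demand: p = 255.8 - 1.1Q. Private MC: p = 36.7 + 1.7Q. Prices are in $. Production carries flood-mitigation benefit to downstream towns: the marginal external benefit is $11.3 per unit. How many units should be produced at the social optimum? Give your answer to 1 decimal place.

Social marginal cost = private MC − MEB = 25.4 + 1.7Q.
Set SMC = demand: 25.4 + 1.7Q = 255.8 - 1.1Q → Q* = 82.2857.

Q* = 82.3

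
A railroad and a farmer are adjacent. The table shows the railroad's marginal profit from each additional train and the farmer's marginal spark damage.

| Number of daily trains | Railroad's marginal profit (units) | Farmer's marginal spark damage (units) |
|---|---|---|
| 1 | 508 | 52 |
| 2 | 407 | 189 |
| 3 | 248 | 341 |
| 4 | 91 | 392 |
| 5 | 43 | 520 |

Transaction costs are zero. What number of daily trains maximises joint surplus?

2

Bargaining reaches the level where marginal profit last exceeds marginal spark damage.
That holds through level 2 (407 ≥ 189) but not at 3 (248 < 341).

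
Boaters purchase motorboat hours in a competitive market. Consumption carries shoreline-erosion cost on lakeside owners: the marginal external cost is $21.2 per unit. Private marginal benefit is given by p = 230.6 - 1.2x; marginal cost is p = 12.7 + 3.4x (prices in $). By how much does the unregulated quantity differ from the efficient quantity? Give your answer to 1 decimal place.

4.6 units

Market equilibrium (private): 12.7 + 3.4x = 230.6 - 1.2x → x_m = 47.3696.
Social marginal benefit = demand − MEC = 209.4 - 1.2x.
Set SMB = MC: 209.4 - 1.2x = 12.7 + 3.4x → x* = 42.7609.
Gap = |47.3696 − 42.7609| = 4.6087.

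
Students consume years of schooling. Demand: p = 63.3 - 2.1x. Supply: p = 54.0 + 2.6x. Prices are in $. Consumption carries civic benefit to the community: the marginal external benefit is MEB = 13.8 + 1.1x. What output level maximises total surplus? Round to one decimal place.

x* = 6.4

Social marginal benefit = demand + MEB = 77.1 - x.
Set SMB = MC: 77.1 - x = 54.0 + 2.6x → x* = 6.4167.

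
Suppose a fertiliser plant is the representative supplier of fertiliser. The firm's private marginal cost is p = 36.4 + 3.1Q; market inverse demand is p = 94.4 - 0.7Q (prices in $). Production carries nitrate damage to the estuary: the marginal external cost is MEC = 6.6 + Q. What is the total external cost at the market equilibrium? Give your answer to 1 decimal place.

$217.2

Market equilibrium (private): 36.4 + 3.1Q = 94.4 - 0.7Q → Q_m = 15.2632.
Total external cost = ∫₀^{Q_m} (6.6 + 1.0Q) dQ = 6.6×15.2632 + ½×1.0×15.2632² = 217.2198.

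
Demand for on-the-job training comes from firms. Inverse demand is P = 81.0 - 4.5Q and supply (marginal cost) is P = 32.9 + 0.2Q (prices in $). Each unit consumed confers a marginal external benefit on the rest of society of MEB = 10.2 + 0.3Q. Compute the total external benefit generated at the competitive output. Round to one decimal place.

Market equilibrium (private): 32.9 + 0.2Q = 81.0 - 4.5Q → Q_m = 10.2340.
Total external benefit = ∫₀^{Q_m} (10.2 + 0.3Q) dQ = 10.2×10.2340 + ½×0.3×10.2340² = 120.0970.

$120.1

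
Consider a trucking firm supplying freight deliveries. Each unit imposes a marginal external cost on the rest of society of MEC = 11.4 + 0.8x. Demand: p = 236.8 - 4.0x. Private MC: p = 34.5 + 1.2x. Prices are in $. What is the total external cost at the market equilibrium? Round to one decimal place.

Market equilibrium (private): 34.5 + 1.2x = 236.8 - 4.0x → x_m = 38.9038.
Total external cost = ∫₀^{x_m} (11.4 + 0.8x) dx = 11.4×38.9038 + ½×0.8×38.9038² = 1048.9056.

$1048.9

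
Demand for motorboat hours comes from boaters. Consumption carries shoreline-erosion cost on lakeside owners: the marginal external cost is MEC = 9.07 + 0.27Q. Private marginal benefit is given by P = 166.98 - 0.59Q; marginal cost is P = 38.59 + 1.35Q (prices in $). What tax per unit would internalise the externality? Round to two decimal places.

tax = $23.65 per unit

Social marginal benefit = demand − MEC = 157.91 - 0.86Q.
Set SMB = MC: 157.91 - 0.86Q = 38.59 + 1.35Q → Q* = 53.9910.
The Pigouvian tax equals MEC at Q*: 9.07 + 0.27×53.9910 = 23.6476.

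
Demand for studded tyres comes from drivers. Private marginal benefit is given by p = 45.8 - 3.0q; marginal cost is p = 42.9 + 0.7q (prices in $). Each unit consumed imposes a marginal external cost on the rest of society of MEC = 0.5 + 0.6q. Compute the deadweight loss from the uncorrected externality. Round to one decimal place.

DWL = $0.1

Market equilibrium (private): 42.9 + 0.7q = 45.8 - 3.0q → q_m = 0.7838.
Social marginal benefit = demand − MEC = 45.3 - 3.6q.
Set SMB = MC: 45.3 - 3.6q = 42.9 + 0.7q → q* = 0.5581.
Between q* and q_m the wedge MC − SMB runs linearly from 0 to MEC(q_m), so the loss is a triangle.
DWL = ½ × 0.2257 × 0.9703 = 0.1095.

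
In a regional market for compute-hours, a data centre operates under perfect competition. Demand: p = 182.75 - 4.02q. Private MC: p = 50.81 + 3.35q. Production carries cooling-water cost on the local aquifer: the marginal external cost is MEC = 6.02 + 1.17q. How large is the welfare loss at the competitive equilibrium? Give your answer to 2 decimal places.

Market equilibrium (private): 50.81 + 3.35q = 182.75 - 4.02q → q_m = 17.9023.
Social marginal cost = private MC + MEC = 56.83 + 4.52q.
Set SMC = demand: 56.83 + 4.52q = 182.75 - 4.02q → q* = 14.7447.
The loss is the area between SMC and demand from q* to q_m; with linear curves that's a triangle of height MEC(q_m).
DWL = ½ × 3.1576 × 26.9657 = 42.5734.

DWL = 42.57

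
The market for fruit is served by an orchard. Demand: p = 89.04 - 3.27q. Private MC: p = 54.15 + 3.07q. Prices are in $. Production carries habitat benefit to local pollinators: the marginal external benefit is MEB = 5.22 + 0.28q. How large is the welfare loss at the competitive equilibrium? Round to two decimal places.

DWL = $3.77

Market equilibrium (private): 54.15 + 3.07q = 89.04 - 3.27q → q_m = 5.5032.
Social marginal cost = private MC − MEB = 48.93 + 2.79q.
Set SMC = demand: 48.93 + 2.79q = 89.04 - 3.27q → q* = 6.6188.
The welfare-loss triangle has base |q_m − q*| and height MEB(q_m) (the vertical gap between SMC and demand is zero at q* and MEB at q_m).
DWL = ½ × 1.1156 × 6.7609 = 3.7712.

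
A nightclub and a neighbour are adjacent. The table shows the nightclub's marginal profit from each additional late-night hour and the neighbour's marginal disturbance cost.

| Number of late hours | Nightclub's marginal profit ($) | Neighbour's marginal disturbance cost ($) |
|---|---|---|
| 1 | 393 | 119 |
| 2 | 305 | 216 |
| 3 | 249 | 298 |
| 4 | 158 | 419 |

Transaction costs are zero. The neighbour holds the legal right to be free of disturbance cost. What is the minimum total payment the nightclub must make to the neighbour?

$335

Efficient level: marginal profit ≥ marginal disturbance cost through level 2, so k* = 2.
With the neighbour holding the right, the nightclub must at least compensate total damage at k*: 119 + 216 = 335.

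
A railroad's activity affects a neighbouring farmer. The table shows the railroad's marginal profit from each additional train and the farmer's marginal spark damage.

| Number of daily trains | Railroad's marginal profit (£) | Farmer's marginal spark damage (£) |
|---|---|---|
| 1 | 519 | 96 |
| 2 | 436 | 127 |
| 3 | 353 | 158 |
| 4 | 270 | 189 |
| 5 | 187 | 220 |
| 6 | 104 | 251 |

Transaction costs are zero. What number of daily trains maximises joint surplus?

4

Bargaining reaches the level where marginal profit last exceeds marginal spark damage.
That holds through level 4 (270 ≥ 189) but not at 5 (187 < 220).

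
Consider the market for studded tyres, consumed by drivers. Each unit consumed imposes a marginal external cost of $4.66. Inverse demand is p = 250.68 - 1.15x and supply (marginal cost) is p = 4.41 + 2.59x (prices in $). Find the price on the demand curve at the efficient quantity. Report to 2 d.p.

P = $176.39

Social marginal benefit = demand − MEC = 246.02 - 1.15x.
Set SMB = MC: 246.02 - 1.15x = 4.41 + 2.59x → x* = 64.6016.
Consumer price on the demand curve at x*: 250.68 − 1.15×64.6016 = 176.3882.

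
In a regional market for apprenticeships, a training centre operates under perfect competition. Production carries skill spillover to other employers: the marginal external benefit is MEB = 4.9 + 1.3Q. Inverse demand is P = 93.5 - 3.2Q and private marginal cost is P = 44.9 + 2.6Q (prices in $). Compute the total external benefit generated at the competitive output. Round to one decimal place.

$86.7

Market equilibrium (private): 44.9 + 2.6Q = 93.5 - 3.2Q → Q_m = 8.3793.
Total external benefit = ∫₀^{Q_m} (4.9 + 1.3Q) dQ = 4.9×8.3793 + ½×1.3×8.3793² = 86.6968.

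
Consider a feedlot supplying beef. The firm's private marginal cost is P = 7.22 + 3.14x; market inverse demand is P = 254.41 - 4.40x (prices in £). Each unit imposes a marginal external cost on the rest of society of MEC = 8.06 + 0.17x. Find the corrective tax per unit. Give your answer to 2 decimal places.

Social marginal cost = private MC + MEC = 15.28 + 3.31x.
Set SMC = demand: 15.28 + 3.31x = 254.41 - 4.40x → x* = 31.0156.
The Pigouvian tax equals MEC at x*: 8.06 + 0.17×31.0156 = 13.3327.

tax = £13.33 per unit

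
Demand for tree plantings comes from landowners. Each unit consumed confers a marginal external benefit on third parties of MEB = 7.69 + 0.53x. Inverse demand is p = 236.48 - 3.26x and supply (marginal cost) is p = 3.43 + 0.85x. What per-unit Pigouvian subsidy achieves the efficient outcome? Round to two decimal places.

Social marginal benefit = demand + MEB = 244.17 - 2.73x.
Set SMB = MC: 244.17 - 2.73x = 3.43 + 0.85x → x* = 67.2458.
The Pigouvian subsidy equals MEB at x*: 7.69 + 0.53×67.2458 = 43.3303.

subsidy = 43.33 per unit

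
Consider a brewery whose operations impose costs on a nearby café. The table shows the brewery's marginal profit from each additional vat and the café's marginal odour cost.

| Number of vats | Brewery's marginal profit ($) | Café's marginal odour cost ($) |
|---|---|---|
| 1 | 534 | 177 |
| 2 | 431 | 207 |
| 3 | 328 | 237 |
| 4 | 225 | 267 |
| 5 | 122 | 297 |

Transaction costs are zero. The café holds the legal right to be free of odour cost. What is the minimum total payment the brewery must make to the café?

$621

Efficient level: marginal profit ≥ marginal odour cost through level 3, so k* = 3.
With the café holding the right, the brewery must at least compensate total damage at k*: 177 + 207 + 237 = 621.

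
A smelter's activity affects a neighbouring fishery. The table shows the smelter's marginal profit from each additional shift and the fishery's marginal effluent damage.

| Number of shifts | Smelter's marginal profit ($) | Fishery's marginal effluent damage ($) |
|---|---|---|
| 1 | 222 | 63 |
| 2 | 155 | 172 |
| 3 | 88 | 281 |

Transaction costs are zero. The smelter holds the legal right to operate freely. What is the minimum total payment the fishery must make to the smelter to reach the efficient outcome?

Left alone the smelter would choose level 3 (marginal profit stays positive).
Efficient level: k* = 1 (marginal profit ≥ marginal effluent damage through 1).
The fishery must at least cover the smelter's forgone profit from cutting 3→1: 155 + 88 = 243.

$243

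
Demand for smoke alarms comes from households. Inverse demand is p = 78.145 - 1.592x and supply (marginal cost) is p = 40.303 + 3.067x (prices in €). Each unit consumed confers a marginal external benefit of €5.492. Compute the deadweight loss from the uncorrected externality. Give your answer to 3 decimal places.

DWL = €3.237

Market equilibrium (private): 40.303 + 3.067x = 78.145 - 1.592x → x_m = 8.1223.
Social marginal benefit = demand + MEB = 83.637 - 1.592x.
Set SMB = MC: 83.637 - 1.592x = 40.303 + 3.067x → x* = 9.3011.
Between x* and x_m the wedge SMB − MC runs linearly from 0 to MEB(x_m), so the loss is a triangle.
DWL = ½ × 1.1788 × 5.4920 = 3.2370.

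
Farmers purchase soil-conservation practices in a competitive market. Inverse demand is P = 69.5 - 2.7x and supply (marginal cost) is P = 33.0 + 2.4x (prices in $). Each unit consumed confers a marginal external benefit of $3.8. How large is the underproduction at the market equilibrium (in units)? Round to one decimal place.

Market equilibrium (private): 33.0 + 2.4x = 69.5 - 2.7x → x_m = 7.1569.
Social marginal benefit = demand + MEB = 73.3 - 2.7x.
Set SMB = MC: 73.3 - 2.7x = 33.0 + 2.4x → x* = 7.9020.
Gap = |7.1569 − 7.9020| = 0.7451.

0.7 units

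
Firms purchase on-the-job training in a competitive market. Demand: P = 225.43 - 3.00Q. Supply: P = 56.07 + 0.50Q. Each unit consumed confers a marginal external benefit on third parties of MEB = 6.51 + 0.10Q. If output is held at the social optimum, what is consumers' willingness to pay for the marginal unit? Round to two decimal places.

P = 70.25

Social marginal benefit = demand + MEB = 231.94 - 2.90Q.
Set SMB = MC: 231.94 - 2.90Q = 56.07 + 0.50Q → Q* = 51.7265.
Consumer price on the demand curve at Q*: 225.43 − 3.00×51.7265 = 70.2505.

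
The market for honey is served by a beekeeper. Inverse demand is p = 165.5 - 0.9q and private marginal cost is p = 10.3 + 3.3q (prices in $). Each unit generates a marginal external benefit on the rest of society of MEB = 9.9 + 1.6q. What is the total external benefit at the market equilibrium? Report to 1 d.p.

Market equilibrium (private): 10.3 + 3.3q = 165.5 - 0.9q → q_m = 36.9524.
Total external benefit = ∫₀^{q_m} (9.9 + 1.6q) dq = 9.9×36.9524 + ½×1.6×36.9524² = 1458.2127.

$1458.2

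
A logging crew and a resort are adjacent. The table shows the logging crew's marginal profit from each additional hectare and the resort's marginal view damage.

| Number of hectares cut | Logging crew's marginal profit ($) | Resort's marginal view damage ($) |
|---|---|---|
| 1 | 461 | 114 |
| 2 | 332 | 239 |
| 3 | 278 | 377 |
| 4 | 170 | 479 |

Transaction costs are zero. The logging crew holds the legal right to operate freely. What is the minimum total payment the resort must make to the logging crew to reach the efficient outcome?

$448

Left alone the logging crew would choose level 4 (marginal profit stays positive).
Efficient level: k* = 2 (marginal profit ≥ marginal view damage through 2).
The resort must at least cover the logging crew's forgone profit from cutting 4→2: 278 + 170 = 448.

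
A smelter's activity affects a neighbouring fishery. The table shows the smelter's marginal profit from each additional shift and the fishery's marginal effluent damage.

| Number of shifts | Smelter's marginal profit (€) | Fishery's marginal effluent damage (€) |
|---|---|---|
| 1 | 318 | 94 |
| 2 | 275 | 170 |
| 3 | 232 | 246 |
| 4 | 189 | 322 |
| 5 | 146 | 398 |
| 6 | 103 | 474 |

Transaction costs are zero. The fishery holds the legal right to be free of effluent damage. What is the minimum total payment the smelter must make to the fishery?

€264

Efficient level: marginal profit ≥ marginal effluent damage through level 2, so k* = 2.
With the fishery holding the right, the smelter must at least compensate total damage at k*: 94 + 170 = 264.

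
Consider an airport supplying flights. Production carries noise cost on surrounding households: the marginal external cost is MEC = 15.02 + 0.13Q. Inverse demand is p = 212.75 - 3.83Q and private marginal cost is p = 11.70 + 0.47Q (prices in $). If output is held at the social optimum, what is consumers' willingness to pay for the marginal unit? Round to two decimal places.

P = $51.92

Social marginal cost = private MC + MEC = 26.72 + 0.60Q.
Set SMC = demand: 26.72 + 0.60Q = 212.75 - 3.83Q → Q* = 41.9932.
Consumer price on the demand curve at Q*: 212.75 − 3.83×41.9932 = 51.9160.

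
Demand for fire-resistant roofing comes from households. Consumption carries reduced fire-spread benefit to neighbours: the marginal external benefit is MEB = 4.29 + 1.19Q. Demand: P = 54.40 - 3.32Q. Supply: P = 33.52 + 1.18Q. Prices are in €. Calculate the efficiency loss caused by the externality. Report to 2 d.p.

Market equilibrium (private): 33.52 + 1.18Q = 54.40 - 3.32Q → Q_m = 4.6400.
Social marginal benefit = demand + MEB = 58.69 - 2.13Q.
Set SMB = MC: 58.69 - 2.13Q = 33.52 + 1.18Q → Q* = 7.6042.
The welfare-loss triangle has base |Q_m − Q*| and height MEB(Q_m) (the vertical gap between SMB and MC is zero at Q* and MEB at Q_m).
DWL = ½ × 2.9642 × 9.8116 = 14.5418.

DWL = €14.54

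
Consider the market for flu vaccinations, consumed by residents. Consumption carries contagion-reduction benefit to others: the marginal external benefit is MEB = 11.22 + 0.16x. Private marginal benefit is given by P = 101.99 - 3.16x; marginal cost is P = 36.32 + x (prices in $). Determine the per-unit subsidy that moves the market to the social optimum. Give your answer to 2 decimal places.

subsidy = $14.30 per unit

Social marginal benefit = demand + MEB = 113.21 - 3.00x.
Set SMB = MC: 113.21 - 3.00x = 36.32 + x → x* = 19.2225.
The Pigouvian subsidy equals MEB at x*: 11.22 + 0.16×19.2225 = 14.2956.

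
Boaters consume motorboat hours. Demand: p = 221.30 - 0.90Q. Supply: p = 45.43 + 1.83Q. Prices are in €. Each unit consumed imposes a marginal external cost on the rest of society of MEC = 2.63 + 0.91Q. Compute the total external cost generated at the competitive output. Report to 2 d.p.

Market equilibrium (private): 45.43 + 1.83Q = 221.30 - 0.90Q → Q_m = 64.4212.
Total external cost = ∫₀^{Q_m} (2.63 + 0.91Q) dQ = 2.63×64.4212 + ½×0.91×64.4212² = 2057.7192.

€2057.72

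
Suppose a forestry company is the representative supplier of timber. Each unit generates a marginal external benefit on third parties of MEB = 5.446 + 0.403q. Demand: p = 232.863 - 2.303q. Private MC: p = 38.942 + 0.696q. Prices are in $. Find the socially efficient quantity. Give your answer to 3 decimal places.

Social marginal cost = private MC − MEB = 33.496 + 0.293q.
Set SMC = demand: 33.496 + 0.293q = 232.863 - 2.303q → q* = 76.7978.

q* = 76.798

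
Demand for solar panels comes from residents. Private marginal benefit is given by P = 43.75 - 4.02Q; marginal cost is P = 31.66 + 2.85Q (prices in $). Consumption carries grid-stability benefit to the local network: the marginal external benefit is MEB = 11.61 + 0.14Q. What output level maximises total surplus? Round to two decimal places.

Q* = 3.52

Social marginal benefit = demand + MEB = 55.36 - 3.88Q.
Set SMB = MC: 55.36 - 3.88Q = 31.66 + 2.85Q → Q* = 3.5215.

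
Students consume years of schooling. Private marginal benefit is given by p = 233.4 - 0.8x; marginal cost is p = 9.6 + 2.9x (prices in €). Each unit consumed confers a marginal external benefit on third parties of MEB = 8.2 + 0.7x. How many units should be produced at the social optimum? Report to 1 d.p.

Social marginal benefit = demand + MEB = 241.6 - 0.1x.
Set SMB = MC: 241.6 - 0.1x = 9.6 + 2.9x → x* = 77.3333.

x* = 77.3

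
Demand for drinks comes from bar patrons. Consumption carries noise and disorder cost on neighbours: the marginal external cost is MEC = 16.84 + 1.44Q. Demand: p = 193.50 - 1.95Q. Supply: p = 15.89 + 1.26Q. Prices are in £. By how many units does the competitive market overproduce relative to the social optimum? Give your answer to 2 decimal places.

Market equilibrium (private): 15.89 + 1.26Q = 193.50 - 1.95Q → Q_m = 55.3302.
Social marginal benefit = demand − MEC = 176.66 - 3.39Q.
Set SMB = MC: 176.66 - 3.39Q = 15.89 + 1.26Q → Q* = 34.5742.
Gap = |55.3302 − 34.5742| = 20.7560.

20.76 units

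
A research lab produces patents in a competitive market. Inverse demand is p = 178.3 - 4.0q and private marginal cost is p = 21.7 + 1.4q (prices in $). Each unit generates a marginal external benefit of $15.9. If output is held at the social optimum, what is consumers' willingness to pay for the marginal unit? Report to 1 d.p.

Social marginal cost = private MC − MEB = 5.8 + 1.4q.
Set SMC = demand: 5.8 + 1.4q = 178.3 - 4.0q → q* = 31.9444.
Consumer price on the demand curve at q*: 178.3 − 4.0×31.9444 = 50.5224.

P = $50.5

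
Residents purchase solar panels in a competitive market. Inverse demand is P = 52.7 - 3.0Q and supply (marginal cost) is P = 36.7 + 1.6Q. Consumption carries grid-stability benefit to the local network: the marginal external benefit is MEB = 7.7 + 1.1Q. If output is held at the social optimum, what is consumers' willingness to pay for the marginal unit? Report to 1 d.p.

Social marginal benefit = demand + MEB = 60.4 - 1.9Q.
Set SMB = MC: 60.4 - 1.9Q = 36.7 + 1.6Q → Q* = 6.7714.
Consumer price on the demand curve at Q*: 52.7 − 3.0×6.7714 = 32.3858.

P = 32.4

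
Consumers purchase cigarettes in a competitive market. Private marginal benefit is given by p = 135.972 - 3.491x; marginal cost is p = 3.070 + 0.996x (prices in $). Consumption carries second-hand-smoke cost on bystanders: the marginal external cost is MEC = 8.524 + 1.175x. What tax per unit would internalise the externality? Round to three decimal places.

Social marginal benefit = demand − MEC = 127.448 - 4.666x.
Set SMB = MC: 127.448 - 4.666x = 3.070 + 0.996x → x* = 21.9671.
The Pigouvian tax equals MEC at x*: 8.524 + 1.175×21.9671 = 34.3353.

tax = $34.335 per unit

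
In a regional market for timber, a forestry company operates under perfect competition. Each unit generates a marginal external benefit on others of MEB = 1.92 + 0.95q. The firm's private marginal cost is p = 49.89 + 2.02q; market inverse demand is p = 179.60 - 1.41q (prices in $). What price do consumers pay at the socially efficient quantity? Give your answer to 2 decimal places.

Social marginal cost = private MC − MEB = 47.97 + 1.07q.
Set SMC = demand: 47.97 + 1.07q = 179.60 - 1.41q → q* = 53.0766.
Consumer price on the demand curve at q*: 179.60 − 1.41×53.0766 = 104.7620.

P = $104.76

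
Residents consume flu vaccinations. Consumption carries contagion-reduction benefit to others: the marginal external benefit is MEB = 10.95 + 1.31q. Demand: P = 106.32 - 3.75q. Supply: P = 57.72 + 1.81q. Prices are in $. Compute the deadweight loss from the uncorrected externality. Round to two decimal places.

Market equilibrium (private): 57.72 + 1.81q = 106.32 - 3.75q → q_m = 8.7410.
Social marginal benefit = demand + MEB = 117.27 - 2.44q.
Set SMB = MC: 117.27 - 2.44q = 57.72 + 1.81q → q* = 14.0118.
Height of the DWL triangle at q_m is SMB(q_m) − MC(q_m) = MEB(q_m) = 22.4007.
DWL = ½ × 5.2708 × 22.4007 = 59.0348.

DWL = $59.03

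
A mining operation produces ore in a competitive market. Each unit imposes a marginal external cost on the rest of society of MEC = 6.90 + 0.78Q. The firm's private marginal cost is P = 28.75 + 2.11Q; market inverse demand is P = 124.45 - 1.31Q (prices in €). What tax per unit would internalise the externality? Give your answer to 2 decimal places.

Social marginal cost = private MC + MEC = 35.65 + 2.89Q.
Set SMC = demand: 35.65 + 2.89Q = 124.45 - 1.31Q → Q* = 21.1429.
The Pigouvian tax equals MEC at Q*: 6.90 + 0.78×21.1429 = 23.3915.

tax = €23.39 per unit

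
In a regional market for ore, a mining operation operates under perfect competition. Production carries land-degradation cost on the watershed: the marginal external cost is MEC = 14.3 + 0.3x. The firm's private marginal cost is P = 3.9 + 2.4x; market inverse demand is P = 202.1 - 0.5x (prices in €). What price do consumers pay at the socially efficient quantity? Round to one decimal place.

Social marginal cost = private MC + MEC = 18.2 + 2.7x.
Set SMC = demand: 18.2 + 2.7x = 202.1 - 0.5x → x* = 57.4688.
Consumer price on the demand curve at x*: 202.1 − 0.5×57.4688 = 173.3656.

P = €173.4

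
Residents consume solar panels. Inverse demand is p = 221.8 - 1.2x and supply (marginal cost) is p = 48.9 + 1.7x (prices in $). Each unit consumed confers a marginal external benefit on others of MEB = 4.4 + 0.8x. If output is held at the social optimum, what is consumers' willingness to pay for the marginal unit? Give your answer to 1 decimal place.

P = $120.5

Social marginal benefit = demand + MEB = 226.2 - 0.4x.
Set SMB = MC: 226.2 - 0.4x = 48.9 + 1.7x → x* = 84.4286.
Consumer price on the demand curve at x*: 221.8 − 1.2×84.4286 = 120.4857.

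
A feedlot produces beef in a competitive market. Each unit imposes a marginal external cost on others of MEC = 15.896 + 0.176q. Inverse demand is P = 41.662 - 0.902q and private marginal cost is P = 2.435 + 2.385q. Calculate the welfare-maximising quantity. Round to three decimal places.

Social marginal cost = private MC + MEC = 18.331 + 2.561q.
Set SMC = demand: 18.331 + 2.561q = 41.662 - 0.902q → q* = 6.7372.

q* = 6.737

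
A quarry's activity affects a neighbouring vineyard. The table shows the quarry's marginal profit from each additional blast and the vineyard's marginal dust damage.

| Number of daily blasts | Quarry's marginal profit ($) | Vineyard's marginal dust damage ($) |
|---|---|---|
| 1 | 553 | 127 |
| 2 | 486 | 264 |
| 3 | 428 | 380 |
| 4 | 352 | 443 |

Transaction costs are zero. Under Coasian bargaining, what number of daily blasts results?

3

Bargaining reaches the level where marginal profit last exceeds marginal dust damage.
That holds through level 3 (428 ≥ 380) but not at 4 (352 < 443).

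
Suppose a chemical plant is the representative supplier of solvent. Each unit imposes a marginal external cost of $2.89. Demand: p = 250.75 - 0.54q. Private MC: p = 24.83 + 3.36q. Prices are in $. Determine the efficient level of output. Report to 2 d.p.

q* = 57.19

Social marginal cost = private MC + MEC = 27.72 + 3.36q.
Set SMC = demand: 27.72 + 3.36q = 250.75 - 0.54q → q* = 57.1872.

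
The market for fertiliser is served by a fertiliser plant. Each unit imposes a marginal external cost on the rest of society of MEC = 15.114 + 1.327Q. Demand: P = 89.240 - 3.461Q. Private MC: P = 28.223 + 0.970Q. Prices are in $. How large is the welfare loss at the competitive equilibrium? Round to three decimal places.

Market equilibrium (private): 28.223 + 0.970Q = 89.240 - 3.461Q → Q_m = 13.7705.
Social marginal cost = private MC + MEC = 43.337 + 2.297Q.
Set SMC = demand: 43.337 + 2.297Q = 89.240 - 3.461Q → Q* = 7.9720.
The welfare-loss triangle has base |Q_m − Q*| and height MEC(Q_m) (the vertical gap between SMC and demand is zero at Q* and MEC at Q_m).
DWL = ½ × 5.7985 × 33.3874 = 96.7984.

DWL = $96.798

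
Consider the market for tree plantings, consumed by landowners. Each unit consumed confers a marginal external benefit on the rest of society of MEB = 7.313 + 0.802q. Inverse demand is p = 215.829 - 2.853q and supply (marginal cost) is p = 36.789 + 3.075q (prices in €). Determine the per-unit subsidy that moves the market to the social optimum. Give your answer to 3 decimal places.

Social marginal benefit = demand + MEB = 223.142 - 2.051q.
Set SMB = MC: 223.142 - 2.051q = 36.789 + 3.075q → q* = 36.3545.
The Pigouvian subsidy equals MEB at q*: 7.313 + 0.802×36.3545 = 36.4693.

subsidy = €36.469 per unit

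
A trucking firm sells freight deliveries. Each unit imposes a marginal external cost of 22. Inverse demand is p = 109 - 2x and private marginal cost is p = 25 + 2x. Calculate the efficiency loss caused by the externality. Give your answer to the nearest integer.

Market equilibrium (private): 25 + 2x = 109 - 2x → x_m = 21.0000.
Social marginal cost = private MC + MEC = 47 + 2x.
Set SMC = demand: 47 + 2x = 109 - 2x → x* = 15.5000.
The loss is the area between SMC and demand from x* to x_m; with linear curves that's a triangle of height MEC(x_m).
DWL = ½ × 5.5000 × 22.0000 = 60.5000.

DWL = 61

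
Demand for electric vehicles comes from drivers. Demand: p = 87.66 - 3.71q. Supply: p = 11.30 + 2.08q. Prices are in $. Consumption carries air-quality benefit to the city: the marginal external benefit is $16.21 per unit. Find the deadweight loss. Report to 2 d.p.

DWL = $22.69

Market equilibrium (private): 11.30 + 2.08q = 87.66 - 3.71q → q_m = 13.1883.
Social marginal benefit = demand + MEB = 103.87 - 3.71q.
Set SMB = MC: 103.87 - 3.71q = 11.30 + 2.08q → q* = 15.9879.
The loss is the area between SMB and MC from q* to q_m; with linear curves that's a triangle of height MEB(q_m).
DWL = ½ × 2.7996 × 16.2100 = 22.6908.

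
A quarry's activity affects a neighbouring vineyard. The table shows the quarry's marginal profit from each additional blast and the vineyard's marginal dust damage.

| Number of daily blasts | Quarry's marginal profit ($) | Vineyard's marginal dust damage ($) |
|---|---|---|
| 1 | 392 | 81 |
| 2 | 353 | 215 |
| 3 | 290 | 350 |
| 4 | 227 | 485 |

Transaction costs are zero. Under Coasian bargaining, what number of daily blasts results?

Bargaining reaches the level where marginal profit last exceeds marginal dust damage.
That holds through level 2 (353 ≥ 215) but not at 3 (290 < 350).

2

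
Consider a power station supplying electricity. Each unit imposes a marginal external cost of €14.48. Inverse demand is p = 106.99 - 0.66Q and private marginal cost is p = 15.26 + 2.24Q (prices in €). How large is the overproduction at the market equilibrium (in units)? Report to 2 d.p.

Market equilibrium (private): 15.26 + 2.24Q = 106.99 - 0.66Q → Q_m = 31.6310.
Social marginal cost = private MC + MEC = 29.74 + 2.24Q.
Set SMC = demand: 29.74 + 2.24Q = 106.99 - 0.66Q → Q* = 26.6379.
Gap = |31.6310 − 26.6379| = 4.9931.

4.99 units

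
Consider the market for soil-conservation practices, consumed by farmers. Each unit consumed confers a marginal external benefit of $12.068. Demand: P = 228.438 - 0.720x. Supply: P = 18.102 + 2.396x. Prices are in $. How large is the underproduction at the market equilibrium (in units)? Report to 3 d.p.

3.873 units

Market equilibrium (private): 18.102 + 2.396x = 228.438 - 0.720x → x_m = 67.5019.
Social marginal benefit = demand + MEB = 240.506 - 0.720x.
Set SMB = MC: 240.506 - 0.720x = 18.102 + 2.396x → x* = 71.3748.
Gap = |67.5019 − 71.3748| = 3.8729.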